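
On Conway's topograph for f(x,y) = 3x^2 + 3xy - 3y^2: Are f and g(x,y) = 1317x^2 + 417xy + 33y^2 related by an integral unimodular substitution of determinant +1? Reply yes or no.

D₁ = 45, D₂ = 45
river cycle of f (length 2): (-3, 3, 3), (3, 3, -3)
river cycle of g (length 2): (3, 3, -3), (-3, 3, 3)
cycles coincide ⇒ equivalent

yes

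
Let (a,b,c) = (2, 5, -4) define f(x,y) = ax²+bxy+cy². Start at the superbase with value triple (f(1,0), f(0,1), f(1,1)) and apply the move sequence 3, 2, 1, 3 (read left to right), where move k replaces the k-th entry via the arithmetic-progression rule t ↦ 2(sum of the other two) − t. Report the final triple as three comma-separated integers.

start (2,-4,3) = (f(1,0),f(0,1),f(1,1))
replace slot 3: 2·(2+(-4)) − 3 = -7 → (2,-4,-7)
replace slot 2: 2·(2+(-7)) − (-4) = -6 → (2,-6,-7)
replace slot 1: 2·((-6)+(-7)) − 2 = -28 → (-28,-6,-7)
replace slot 3: 2·((-28)+(-6)) − (-7) = -61 → (-28,-6,-61)

-28,-6,-61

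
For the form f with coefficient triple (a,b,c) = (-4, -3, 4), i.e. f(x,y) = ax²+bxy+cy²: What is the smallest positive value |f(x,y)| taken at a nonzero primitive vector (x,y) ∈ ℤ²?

descent: ρ → (4,3,-4)  [lands on river]
river: ρ → (-4,5,3)
river: ρ → (3,7,-2)
river: ρ → (-2,5,6)
river: ρ → (6,7,-1)
river: ρ → (-1,7,6)
river: ρ → (6,5,-2)
river: ρ → (-2,7,3)
river: ρ → (3,5,-4)
river: ρ → (-4,3,4)
river: ρ → (4,5,-3)
river: ρ → (-3,7,2)
river: ρ → (2,5,-6)
river: ρ → (-6,7,1)
river: ρ → (1,7,-6)
river: ρ → (-6,5,2)
river: ρ → (2,7,-3)
river: ρ → (-3,5,4)
closes: descent 1, river 18
min |a| on river = 1

1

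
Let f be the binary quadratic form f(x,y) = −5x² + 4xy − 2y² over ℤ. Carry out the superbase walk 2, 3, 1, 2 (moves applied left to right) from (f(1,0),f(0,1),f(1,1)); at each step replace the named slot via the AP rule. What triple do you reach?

start (-5,-2,-3) = (f(1,0),f(0,1),f(1,1))
replace slot 2: 2·((-5)+(-3)) − (-2) = -14 → (-5,-14,-3)
replace slot 3: 2·((-5)+(-14)) − (-3) = -35 → (-5,-14,-35)
replace slot 1: 2·((-14)+(-35)) − (-5) = -93 → (-93,-14,-35)
replace slot 2: 2·((-93)+(-35)) − (-14) = -242 → (-93,-242,-35)

-93,-242,-35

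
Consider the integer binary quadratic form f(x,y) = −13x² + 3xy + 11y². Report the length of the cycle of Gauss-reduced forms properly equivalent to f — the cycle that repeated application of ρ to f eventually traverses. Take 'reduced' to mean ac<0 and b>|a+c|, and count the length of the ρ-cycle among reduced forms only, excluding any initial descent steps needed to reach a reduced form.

D = 581, ⌊√D⌋ = 24
river: ρ → (11,19,-5)
river: ρ → (-5,21,7)
river: ρ → (7,21,-5)
river: ρ → (-5,19,11)
river: ρ → (11,3,-13)
river: ρ → (-13,23,1)
river: ρ → (1,23,-13)
river: ρ → (-13,3,11)
ρ-cycle length = 8 (tail of 0 descent steps not counted)

8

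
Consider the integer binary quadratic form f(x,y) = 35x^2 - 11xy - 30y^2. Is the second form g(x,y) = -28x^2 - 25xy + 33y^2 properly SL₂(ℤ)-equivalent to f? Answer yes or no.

D₁ = 4321, D₂ = 4321
river cycle of f (length 14): (-30, 11, 35), (35, 59, -6), (-6, 61, 25), (25, 39, -28), (-28, 17, 36), (36, 55, -9), (-9, 53, 42), (42, 31, -20), (-20, 49, 24), (24, 47, -22), … (4 more)
river cycle of g (length 14): (33, 25, -28), (-28, 31, 30), (30, 29, -29), (-29, 29, 30), (30, 31, -28), (-28, 25, 33), (33, 41, -20), (-20, 39, 35), (35, 31, -24), (-24, 65, 1), … (4 more)
cycles differ ⇒ inequivalent

no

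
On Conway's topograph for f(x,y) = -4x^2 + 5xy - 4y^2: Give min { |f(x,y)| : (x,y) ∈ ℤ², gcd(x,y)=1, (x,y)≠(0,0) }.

translate: b→3 (≡-5 mod 8), so (4,-5,4)→(4,3,3)
flip: (4,3,3)→(3,-3,4)
translate: b→3 (≡-3 mod 6), so (3,-3,4)→(3,3,4)
reduced (well bottom): (3,3,4) with a≤c, −a<b≤a
well minimum |f| = |-3| = 3 (negative-definite)

3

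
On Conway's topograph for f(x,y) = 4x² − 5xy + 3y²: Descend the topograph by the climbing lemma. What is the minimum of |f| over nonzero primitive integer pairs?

translate: b→3 (≡-5 mod 8), so (4,-5,3)→(4,3,2)
flip: (4,3,2)→(2,-3,4)
translate: b→1 (≡-3 mod 4), so (2,-3,4)→(2,1,3)
reduced (well bottom): (2,1,3) with a≤c, −a<b≤a
well minimum = a = 2

2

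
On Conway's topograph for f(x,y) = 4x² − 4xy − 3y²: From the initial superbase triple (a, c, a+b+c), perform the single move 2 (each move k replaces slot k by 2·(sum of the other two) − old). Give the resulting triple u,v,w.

start (4,-3,-3) = (f(1,0),f(0,1),f(1,1))
replace slot 2: 2·(4+(-3)) − (-3) = 5 → (4,5,-3)

4,5,-3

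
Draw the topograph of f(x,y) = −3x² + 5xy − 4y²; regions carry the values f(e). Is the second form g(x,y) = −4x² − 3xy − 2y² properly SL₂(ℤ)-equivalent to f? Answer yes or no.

D₁ = -23, D₂ = -23
f is negative-definite; reduce −f:
−f: translate: b→1 (≡-5 mod 6), so (3,-5,4)→(3,1,2)
−f: flip: (3,1,2)→(2,-1,3)
−f: reduced (well bottom): (2,-1,3) with a≤c, −a<b≤a
flip sign back: reduced form of f is (-2,1,-3)
g is negative-definite; reduce −g:
−g: flip: (4,3,2)→(2,-3,4)
−g: translate: b→1 (≡-3 mod 4), so (2,-3,4)→(2,1,3)
−g: reduced (well bottom): (2,1,3) with a≤c, −a<b≤a
flip sign back: reduced form of g is (-2,-1,-3)
reduced forms (-2, 1, -3) vs (-2, -1, -3) ⇒ inequivalent

no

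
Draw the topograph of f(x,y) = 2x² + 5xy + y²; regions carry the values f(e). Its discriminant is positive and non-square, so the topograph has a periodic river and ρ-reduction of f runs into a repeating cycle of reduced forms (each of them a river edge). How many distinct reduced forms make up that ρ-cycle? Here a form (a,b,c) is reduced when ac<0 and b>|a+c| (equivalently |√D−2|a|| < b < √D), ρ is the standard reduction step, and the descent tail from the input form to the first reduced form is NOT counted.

D = 17, ⌊√D⌋ = 4
descent: ρ → (1,3,-2)  [lands on river]
river: ρ → (-2,1,2)
river: ρ → (2,3,-1)
river: ρ → (-1,3,2)
river: ρ → (2,1,-2)
river: ρ → (-2,3,1)
ρ-cycle length = 6 (tail of 1 descent step not counted)

6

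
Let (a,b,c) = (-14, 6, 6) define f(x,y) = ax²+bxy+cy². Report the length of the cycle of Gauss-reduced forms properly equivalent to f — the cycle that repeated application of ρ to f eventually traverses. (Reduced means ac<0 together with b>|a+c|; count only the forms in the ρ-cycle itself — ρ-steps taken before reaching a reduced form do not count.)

D = 372, ⌊√D⌋ = 19
descent: ρ → (6,18,-2)  [lands on river]
river: ρ → (-2,18,6)
ρ-cycle length = 2 (tail of 1 descent step not counted)

2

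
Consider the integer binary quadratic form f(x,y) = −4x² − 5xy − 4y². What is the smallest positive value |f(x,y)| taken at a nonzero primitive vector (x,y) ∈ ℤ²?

translate: b→-3 (≡5 mod 8), so (4,5,4)→(4,-3,3)
flip: (4,-3,3)→(3,3,4)
reduced (well bottom): (3,3,4) with a≤c, −a<b≤a
well minimum |f| = |-3| = 3 (negative-definite)

3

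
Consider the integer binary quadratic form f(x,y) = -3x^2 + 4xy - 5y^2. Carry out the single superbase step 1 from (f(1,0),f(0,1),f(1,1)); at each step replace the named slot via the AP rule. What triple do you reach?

start (-3,-5,-4) = (f(1,0),f(0,1),f(1,1))
replace slot 1: 2·((-5)+(-4)) − (-3) = -15 → (-15,-5,-4)

-15,-5,-4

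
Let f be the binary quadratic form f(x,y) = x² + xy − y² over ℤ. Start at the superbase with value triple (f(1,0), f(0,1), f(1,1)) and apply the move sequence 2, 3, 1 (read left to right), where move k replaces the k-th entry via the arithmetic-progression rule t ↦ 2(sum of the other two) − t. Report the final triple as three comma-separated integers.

start (1,-1,1) = (f(1,0),f(0,1),f(1,1))
replace slot 2: 2·(1+1) − (-1) = 5 → (1,5,1)
replace slot 3: 2·(1+5) − 1 = 11 → (1,5,11)
replace slot 1: 2·(5+11) − 1 = 31 → (31,5,11)

31,5,11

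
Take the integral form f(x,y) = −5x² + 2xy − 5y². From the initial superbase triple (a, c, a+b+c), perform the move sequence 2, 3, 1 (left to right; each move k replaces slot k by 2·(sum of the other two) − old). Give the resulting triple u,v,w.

start (-5,-5,-8) = (f(1,0),f(0,1),f(1,1))
replace slot 2: 2·((-5)+(-8)) − (-5) = -21 → (-5,-21,-8)
replace slot 3: 2·((-5)+(-21)) − (-8) = -44 → (-5,-21,-44)
replace slot 1: 2·((-21)+(-44)) − (-5) = -125 → (-125,-21,-44)

-125,-21,-44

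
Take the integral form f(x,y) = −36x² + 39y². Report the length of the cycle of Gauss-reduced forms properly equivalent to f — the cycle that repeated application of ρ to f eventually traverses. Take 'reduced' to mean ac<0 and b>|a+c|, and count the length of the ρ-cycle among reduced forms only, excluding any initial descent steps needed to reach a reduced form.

D = 5616, ⌊√D⌋ = 74
descent: ρ → (39,0,-36)
descent: ρ → (-36,72,3)  [lands on river]
river: ρ → (3,72,-36)
ρ-cycle length = 2 (tail of 2 descent steps not counted)

2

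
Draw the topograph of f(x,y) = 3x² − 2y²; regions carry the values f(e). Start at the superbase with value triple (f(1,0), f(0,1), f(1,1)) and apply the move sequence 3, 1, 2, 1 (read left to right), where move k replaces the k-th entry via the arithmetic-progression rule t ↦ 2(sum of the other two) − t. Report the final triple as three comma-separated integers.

start (3,-2,1) = (f(1,0),f(0,1),f(1,1))
replace slot 3: 2·(3+(-2)) − 1 = 1 → (3,-2,1)
replace slot 1: 2·((-2)+1) − 3 = -5 → (-5,-2,1)
replace slot 2: 2·((-5)+1) − (-2) = -6 → (-5,-6,1)
replace slot 1: 2·((-6)+1) − (-5) = -5 → (-5,-6,1)

-5,-6,1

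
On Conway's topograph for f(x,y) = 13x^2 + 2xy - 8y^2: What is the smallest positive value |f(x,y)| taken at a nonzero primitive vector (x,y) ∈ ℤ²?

descent: ρ → (-8,14,7)  [lands on river]
river: ρ → (7,14,-8)
river: ρ → (-8,18,3)
river: ρ → (3,18,-8)
closes: descent 1, river 4
min |a| on river = 3

3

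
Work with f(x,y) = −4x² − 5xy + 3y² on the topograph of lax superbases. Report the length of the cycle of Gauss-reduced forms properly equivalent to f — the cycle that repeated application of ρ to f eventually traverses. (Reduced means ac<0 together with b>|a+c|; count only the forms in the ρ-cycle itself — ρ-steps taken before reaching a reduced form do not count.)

D = 73, ⌊√D⌋ = 8
descent: ρ → (3,5,-4)  [lands on river]
river: ρ → (-4,3,4)
river: ρ → (4,5,-3)
river: ρ → (-3,7,2)
river: ρ → (2,5,-6)
river: ρ → (-6,7,1)
river: ρ → (1,7,-6)
river: ρ → (-6,5,2)
river: ρ → (2,7,-3)
river: ρ → (-3,5,4)
river: ρ → (4,3,-4)
river: ρ → (-4,5,3)
river: ρ → (3,7,-2)
river: ρ → (-2,5,6)
river: ρ → (6,7,-1)
river: ρ → (-1,7,6)
river: ρ → (6,5,-2)
river: ρ → (-2,7,3)
ρ-cycle length = 18 (tail of 1 descent step not counted)

18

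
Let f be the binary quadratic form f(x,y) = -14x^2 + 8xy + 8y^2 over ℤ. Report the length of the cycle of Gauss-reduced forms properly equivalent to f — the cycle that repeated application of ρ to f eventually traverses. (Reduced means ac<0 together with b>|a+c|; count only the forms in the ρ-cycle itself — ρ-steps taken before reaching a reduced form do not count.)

D = 512, ⌊√D⌋ = 22
river: ρ → (8,8,-14)
river: ρ → (-14,20,2)
river: ρ → (2,20,-14)
river: ρ → (-14,8,8)
ρ-cycle length = 4 (tail of 0 descent steps not counted)

4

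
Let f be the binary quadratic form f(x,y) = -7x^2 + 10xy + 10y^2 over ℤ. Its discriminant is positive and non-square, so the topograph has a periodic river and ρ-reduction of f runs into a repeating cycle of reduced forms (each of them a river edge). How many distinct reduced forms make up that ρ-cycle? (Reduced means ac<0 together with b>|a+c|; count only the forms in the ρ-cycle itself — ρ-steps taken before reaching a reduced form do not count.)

D = 380, ⌊√D⌋ = 19
river: ρ → (10,10,-7)
river: ρ → (-7,18,2)
river: ρ → (2,18,-7)
river: ρ → (-7,10,10)
ρ-cycle length = 4 (tail of 0 descent steps not counted)

4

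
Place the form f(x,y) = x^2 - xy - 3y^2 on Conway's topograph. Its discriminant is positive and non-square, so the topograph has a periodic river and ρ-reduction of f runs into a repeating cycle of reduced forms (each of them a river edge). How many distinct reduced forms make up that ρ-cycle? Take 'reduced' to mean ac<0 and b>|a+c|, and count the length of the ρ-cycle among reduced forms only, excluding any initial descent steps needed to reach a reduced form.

D = 13, ⌊√D⌋ = 3
descent: ρ → (-3,1,1)
descent: ρ → (1,3,-1)  [lands on river]
river: ρ → (-1,3,1)
ρ-cycle length = 2 (tail of 2 descent steps not counted)

2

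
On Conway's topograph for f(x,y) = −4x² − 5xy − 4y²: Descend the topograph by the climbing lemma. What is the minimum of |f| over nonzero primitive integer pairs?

translate: b→-3 (≡5 mod 8), so (4,5,4)→(4,-3,3)
flip: (4,-3,3)→(3,3,4)
reduced (well bottom): (3,3,4) with a≤c, −a<b≤a
well minimum |f| = |-3| = 3 (negative-definite)

3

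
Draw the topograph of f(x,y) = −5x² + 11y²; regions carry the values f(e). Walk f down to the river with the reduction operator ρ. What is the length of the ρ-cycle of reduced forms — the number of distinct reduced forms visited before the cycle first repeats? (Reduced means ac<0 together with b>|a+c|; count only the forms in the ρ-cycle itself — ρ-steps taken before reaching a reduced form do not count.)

D = 220, ⌊√D⌋ = 14
descent: ρ → (11,0,-5)
descent: ρ → (-5,10,6)  [lands on river]
river: ρ → (6,14,-1)
river: ρ → (-1,14,6)
river: ρ → (6,10,-5)
ρ-cycle length = 4 (tail of 2 descent steps not counted)

4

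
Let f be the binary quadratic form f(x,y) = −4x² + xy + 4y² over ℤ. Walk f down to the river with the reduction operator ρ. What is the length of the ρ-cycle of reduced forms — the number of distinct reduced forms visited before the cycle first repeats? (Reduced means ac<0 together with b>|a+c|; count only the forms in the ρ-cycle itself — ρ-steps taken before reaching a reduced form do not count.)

D = 65, ⌊√D⌋ = 8
river: ρ → (4,7,-1)
river: ρ → (-1,7,4)
river: ρ → (4,1,-4)
river: ρ → (-4,7,1)
river: ρ → (1,7,-4)
river: ρ → (-4,1,4)
ρ-cycle length = 6 (tail of 0 descent steps not counted)

6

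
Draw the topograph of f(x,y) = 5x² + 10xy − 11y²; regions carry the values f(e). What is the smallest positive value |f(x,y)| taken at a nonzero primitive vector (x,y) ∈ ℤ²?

river: ρ → (-11,12,4)
river: ρ → (4,12,-11)
river: ρ → (-11,10,5)
river: ρ → (5,10,-11)
closes: descent 0, river 4
min |a| on river = 4

4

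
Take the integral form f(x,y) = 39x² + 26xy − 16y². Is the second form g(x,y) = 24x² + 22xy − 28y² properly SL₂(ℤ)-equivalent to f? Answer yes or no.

D₁ = 3172, D₂ = 3172
river cycle of f (length 8): (-16, 38, 27), (27, 16, -27), (-27, 38, 16), (16, 26, -39), (-39, 52, 3), (3, 56, -3), (-3, 52, 39), (39, 26, -16)
river cycle of g (length 12): (-28, 34, 18), (18, 38, -24), (-24, 10, 32), (32, 54, -2), (-2, 54, 32), (32, 10, -24), (-24, 38, 18), (18, 34, -28), (-28, 22, 24), (24, 26, -26), … (2 more)
cycles differ ⇒ inequivalent

no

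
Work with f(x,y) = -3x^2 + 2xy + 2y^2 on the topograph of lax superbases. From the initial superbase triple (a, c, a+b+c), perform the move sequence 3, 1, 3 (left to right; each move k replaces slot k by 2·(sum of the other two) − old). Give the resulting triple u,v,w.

start (-3,2,1) = (f(1,0),f(0,1),f(1,1))
replace slot 3: 2·((-3)+2) − 1 = -3 → (-3,2,-3)
replace slot 1: 2·(2+(-3)) − (-3) = 1 → (1,2,-3)
replace slot 3: 2·(1+2) − (-3) = 9 → (1,2,9)

1,2,9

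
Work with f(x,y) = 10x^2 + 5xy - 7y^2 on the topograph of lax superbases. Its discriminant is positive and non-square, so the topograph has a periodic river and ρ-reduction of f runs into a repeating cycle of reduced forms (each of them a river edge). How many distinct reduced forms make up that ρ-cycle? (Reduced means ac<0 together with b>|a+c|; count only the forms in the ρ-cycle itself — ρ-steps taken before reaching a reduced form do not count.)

D = 305, ⌊√D⌋ = 17
river: ρ → (-7,9,8)
river: ρ → (8,7,-8)
river: ρ → (-8,9,7)
river: ρ → (7,5,-10)
river: ρ → (-10,15,2)
river: ρ → (2,17,-2)
river: ρ → (-2,15,10)
river: ρ → (10,5,-7)
ρ-cycle length = 8 (tail of 0 descent steps not counted)

8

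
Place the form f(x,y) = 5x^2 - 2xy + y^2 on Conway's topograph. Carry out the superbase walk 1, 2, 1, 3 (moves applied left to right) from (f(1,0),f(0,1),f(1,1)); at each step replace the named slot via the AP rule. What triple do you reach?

start (5,1,4) = (f(1,0),f(0,1),f(1,1))
replace slot 1: 2·(1+4) − 5 = 5 → (5,1,4)
replace slot 2: 2·(5+4) − 1 = 17 → (5,17,4)
replace slot 1: 2·(17+4) − 5 = 37 → (37,17,4)
replace slot 3: 2·(37+17) − 4 = 104 → (37,17,104)

37,17,104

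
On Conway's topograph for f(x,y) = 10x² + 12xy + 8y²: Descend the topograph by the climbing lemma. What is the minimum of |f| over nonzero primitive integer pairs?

translate: b→-8 (≡12 mod 20), so (10,12,8)→(10,-8,6)
flip: (10,-8,6)→(6,8,10)
translate: b→-4 (≡8 mod 12), so (6,8,10)→(6,-4,8)
reduced (well bottom): (6,-4,8) with a≤c, −a<b≤a
well minimum = a = 6

6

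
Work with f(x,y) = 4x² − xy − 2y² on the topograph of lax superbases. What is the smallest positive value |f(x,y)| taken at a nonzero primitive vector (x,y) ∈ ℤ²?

descent: ρ → (-2,5,1)  [lands on river]
river: ρ → (1,5,-2)
river: ρ → (-2,3,3)
river: ρ → (3,3,-2)
closes: descent 1, river 4
min |a| on river = 1

1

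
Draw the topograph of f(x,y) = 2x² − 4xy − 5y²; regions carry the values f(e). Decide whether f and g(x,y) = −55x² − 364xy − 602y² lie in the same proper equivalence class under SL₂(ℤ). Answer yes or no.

D₁ = 56, D₂ = 56
river cycle of f (length 4): (-5, 4, 2), (2, 4, -5), (-5, 6, 1), (1, 6, -5)
river cycle of g (length 4): (-5, 4, 2), (2, 4, -5), (-5, 6, 1), (1, 6, -5)
cycles coincide ⇒ equivalent

yes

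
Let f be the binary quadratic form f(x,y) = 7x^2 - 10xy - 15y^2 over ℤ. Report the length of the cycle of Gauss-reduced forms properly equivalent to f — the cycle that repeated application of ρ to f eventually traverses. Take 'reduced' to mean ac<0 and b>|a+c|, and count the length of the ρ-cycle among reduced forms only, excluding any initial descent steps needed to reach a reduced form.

D = 520, ⌊√D⌋ = 22
descent: ρ → (-15,10,7)  [lands on river]
river: ρ → (7,18,-7)
river: ρ → (-7,10,15)
river: ρ → (15,20,-2)
river: ρ → (-2,20,15)
river: ρ → (15,10,-7)
river: ρ → (-7,18,7)
river: ρ → (7,10,-15)
river: ρ → (-15,20,2)
river: ρ → (2,20,-15)
ρ-cycle length = 10 (tail of 1 descent step not counted)

10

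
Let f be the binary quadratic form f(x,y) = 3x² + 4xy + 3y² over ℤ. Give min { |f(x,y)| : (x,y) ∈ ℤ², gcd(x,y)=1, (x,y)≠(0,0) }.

translate: b→-2 (≡4 mod 6), so (3,4,3)→(3,-2,2)
flip: (3,-2,2)→(2,2,3)
reduced (well bottom): (2,2,3) with a≤c, −a<b≤a
well minimum = a = 2

2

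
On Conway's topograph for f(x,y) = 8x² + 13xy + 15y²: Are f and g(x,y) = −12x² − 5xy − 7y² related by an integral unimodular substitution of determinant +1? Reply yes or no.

D₁ = -311, D₂ = -311
f: translate: b→-3 (≡13 mod 16), so (8,13,15)→(8,-3,10)
f: reduced (well bottom): (8,-3,10) with a≤c, −a<b≤a
g is negative-definite; reduce −g:
−g: flip: (12,5,7)→(7,-5,12)
−g: reduced (well bottom): (7,-5,12) with a≤c, −a<b≤a
flip sign back: reduced form of g is (-7,5,-12)
reduced forms (8, -3, 10) vs (-7, 5, -12) ⇒ inequivalent

no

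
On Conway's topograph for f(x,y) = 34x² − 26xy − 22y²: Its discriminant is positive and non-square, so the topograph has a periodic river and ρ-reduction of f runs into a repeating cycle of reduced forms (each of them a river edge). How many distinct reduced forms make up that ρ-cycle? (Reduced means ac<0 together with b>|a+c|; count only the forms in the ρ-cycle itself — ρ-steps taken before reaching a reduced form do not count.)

D = 3668, ⌊√D⌋ = 60
descent: ρ → (-22,26,34)  [lands on river]
river: ρ → (34,42,-14)
river: ρ → (-14,42,34)
river: ρ → (34,26,-22)
river: ρ → (-22,18,38)
river: ρ → (38,58,-2)
river: ρ → (-2,58,38)
river: ρ → (38,18,-22)
ρ-cycle length = 8 (tail of 1 descent step not counted)

8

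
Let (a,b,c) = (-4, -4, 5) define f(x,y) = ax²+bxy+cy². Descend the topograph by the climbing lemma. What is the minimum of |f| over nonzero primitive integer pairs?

descent: ρ → (5,4,-4)  [lands on river]
river: ρ → (-4,4,5)
river: ρ → (5,6,-3)
river: ρ → (-3,6,5)
closes: descent 1, river 4
min |a| on river = 3

3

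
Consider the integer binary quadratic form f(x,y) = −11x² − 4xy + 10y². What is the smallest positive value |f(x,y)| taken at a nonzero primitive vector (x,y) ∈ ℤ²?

descent: ρ → (10,4,-11)  [lands on river]
river: ρ → (-11,18,3)
river: ρ → (3,18,-11)
river: ρ → (-11,4,10)
river: ρ → (10,16,-5)
river: ρ → (-5,14,13)
river: ρ → (13,12,-6)
river: ρ → (-6,12,13)
river: ρ → (13,14,-5)
river: ρ → (-5,16,10)
closes: descent 1, river 10
min |a| on river = 3

3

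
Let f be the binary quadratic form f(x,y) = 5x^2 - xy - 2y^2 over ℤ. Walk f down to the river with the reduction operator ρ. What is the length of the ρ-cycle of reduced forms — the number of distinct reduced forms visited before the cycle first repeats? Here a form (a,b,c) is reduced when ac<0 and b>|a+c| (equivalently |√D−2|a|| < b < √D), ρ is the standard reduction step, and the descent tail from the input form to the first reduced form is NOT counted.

D = 41, ⌊√D⌋ = 6
descent: ρ → (-2,5,2)  [lands on river]
river: ρ → (2,3,-4)
river: ρ → (-4,5,1)
river: ρ → (1,5,-4)
river: ρ → (-4,3,2)
river: ρ → (2,5,-2)
river: ρ → (-2,3,4)
river: ρ → (4,5,-1)
river: ρ → (-1,5,4)
river: ρ → (4,3,-2)
ρ-cycle length = 10 (tail of 1 descent step not counted)

10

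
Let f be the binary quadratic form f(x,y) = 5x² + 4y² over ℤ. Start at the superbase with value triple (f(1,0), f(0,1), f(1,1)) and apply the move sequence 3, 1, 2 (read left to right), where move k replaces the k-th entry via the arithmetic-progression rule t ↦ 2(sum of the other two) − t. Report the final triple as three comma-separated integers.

start (5,4,9) = (f(1,0),f(0,1),f(1,1))
replace slot 3: 2·(5+4) − 9 = 9 → (5,4,9)
replace slot 1: 2·(4+9) − 5 = 21 → (21,4,9)
replace slot 2: 2·(21+9) − 4 = 56 → (21,56,9)

21,56,9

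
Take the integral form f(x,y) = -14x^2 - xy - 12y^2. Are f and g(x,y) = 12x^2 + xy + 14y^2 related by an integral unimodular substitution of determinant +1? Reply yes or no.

D₁ = -671, D₂ = -671
f is negative-definite; reduce −f:
−f: flip: (14,1,12)→(12,-1,14)
−f: reduced (well bottom): (12,-1,14) with a≤c, −a<b≤a
flip sign back: reduced form of f is (-12,1,-14)
g: reduced (well bottom): (12,1,14) with a≤c, −a<b≤a
reduced forms (-12, 1, -14) vs (12, 1, 14) ⇒ inequivalent

no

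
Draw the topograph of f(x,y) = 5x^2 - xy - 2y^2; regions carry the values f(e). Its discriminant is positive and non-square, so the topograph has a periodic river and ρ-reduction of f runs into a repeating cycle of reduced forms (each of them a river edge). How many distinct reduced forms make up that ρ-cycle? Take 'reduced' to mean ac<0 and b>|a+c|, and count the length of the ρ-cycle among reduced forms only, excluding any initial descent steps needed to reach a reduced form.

D = 41, ⌊√D⌋ = 6
descent: ρ → (-2,5,2)  [lands on river]
river: ρ → (2,3,-4)
river: ρ → (-4,5,1)
river: ρ → (1,5,-4)
river: ρ → (-4,3,2)
river: ρ → (2,5,-2)
river: ρ → (-2,3,4)
river: ρ → (4,5,-1)
river: ρ → (-1,5,4)
river: ρ → (4,3,-2)
ρ-cycle length = 10 (tail of 1 descent step not counted)

10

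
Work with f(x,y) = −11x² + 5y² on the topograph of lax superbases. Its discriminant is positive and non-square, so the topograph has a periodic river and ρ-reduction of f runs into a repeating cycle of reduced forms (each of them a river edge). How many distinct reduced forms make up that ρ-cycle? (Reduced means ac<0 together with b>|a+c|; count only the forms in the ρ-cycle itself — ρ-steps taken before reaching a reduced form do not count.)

D = 220, ⌊√D⌋ = 14
descent: ρ → (5,10,-6)  [lands on river]
river: ρ → (-6,14,1)
river: ρ → (1,14,-6)
river: ρ → (-6,10,5)
ρ-cycle length = 4 (tail of 1 descent step not counted)

4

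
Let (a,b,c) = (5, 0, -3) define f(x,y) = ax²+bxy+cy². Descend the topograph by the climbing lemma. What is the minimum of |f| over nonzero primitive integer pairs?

descent: ρ → (-3,6,2)  [lands on river]
river: ρ → (2,6,-3)
closes: descent 1, river 2
min |a| on river = 2

2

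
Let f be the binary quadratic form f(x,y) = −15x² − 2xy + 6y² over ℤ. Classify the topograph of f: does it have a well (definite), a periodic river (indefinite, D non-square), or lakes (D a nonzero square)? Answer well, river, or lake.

D = b²−4ac = (-2)² − 4·(-15)·6 = 364
D > 0 non-square ⇒ indefinite ⇒ periodic river

river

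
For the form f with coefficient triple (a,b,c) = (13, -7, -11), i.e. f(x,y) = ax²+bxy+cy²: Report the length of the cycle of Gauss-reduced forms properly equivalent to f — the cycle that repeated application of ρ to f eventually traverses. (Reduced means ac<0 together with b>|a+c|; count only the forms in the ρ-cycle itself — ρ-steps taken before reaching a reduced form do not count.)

D = 621, ⌊√D⌋ = 24
descent: ρ → (-11,7,13)  [lands on river]
river: ρ → (13,19,-5)
river: ρ → (-5,21,9)
river: ρ → (9,15,-11)
ρ-cycle length = 4 (tail of 1 descent step not counted)

4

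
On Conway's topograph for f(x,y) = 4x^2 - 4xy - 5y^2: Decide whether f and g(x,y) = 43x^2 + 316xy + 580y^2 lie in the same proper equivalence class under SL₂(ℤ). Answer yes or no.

D₁ = 96, D₂ = 96
river cycle of f (length 4): (-5, 4, 4), (4, 4, -5), (-5, 6, 3), (3, 6, -5)
river cycle of g (length 4): (4, 4, -5), (-5, 6, 3), (3, 6, -5), (-5, 4, 4)
cycles coincide ⇒ equivalent

yes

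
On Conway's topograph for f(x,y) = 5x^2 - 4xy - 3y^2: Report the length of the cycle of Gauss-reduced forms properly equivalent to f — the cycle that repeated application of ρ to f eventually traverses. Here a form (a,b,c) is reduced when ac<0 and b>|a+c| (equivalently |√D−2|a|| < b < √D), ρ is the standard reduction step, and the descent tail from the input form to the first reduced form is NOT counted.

D = 76, ⌊√D⌋ = 8
descent: ρ → (-3,4,5)  [lands on river]
river: ρ → (5,6,-2)
river: ρ → (-2,6,5)
river: ρ → (5,4,-3)
river: ρ → (-3,8,1)
river: ρ → (1,8,-3)
ρ-cycle length = 6 (tail of 1 descent step not counted)

6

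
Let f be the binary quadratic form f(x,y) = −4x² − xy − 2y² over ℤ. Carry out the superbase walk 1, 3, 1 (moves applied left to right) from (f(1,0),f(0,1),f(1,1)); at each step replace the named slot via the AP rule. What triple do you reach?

start (-4,-2,-7) = (f(1,0),f(0,1),f(1,1))
replace slot 1: 2·((-2)+(-7)) − (-4) = -14 → (-14,-2,-7)
replace slot 3: 2·((-14)+(-2)) − (-7) = -25 → (-14,-2,-25)
replace slot 1: 2·((-2)+(-25)) − (-14) = -40 → (-40,-2,-25)

-40,-2,-25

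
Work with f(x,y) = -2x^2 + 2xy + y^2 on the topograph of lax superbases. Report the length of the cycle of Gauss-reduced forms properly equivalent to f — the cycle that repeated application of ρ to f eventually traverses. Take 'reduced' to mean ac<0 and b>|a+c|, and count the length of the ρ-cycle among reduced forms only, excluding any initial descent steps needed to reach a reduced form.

D = 12, ⌊√D⌋ = 3
river: ρ → (1,2,-2)
river: ρ → (-2,2,1)
ρ-cycle length = 2 (tail of 0 descent steps not counted)

2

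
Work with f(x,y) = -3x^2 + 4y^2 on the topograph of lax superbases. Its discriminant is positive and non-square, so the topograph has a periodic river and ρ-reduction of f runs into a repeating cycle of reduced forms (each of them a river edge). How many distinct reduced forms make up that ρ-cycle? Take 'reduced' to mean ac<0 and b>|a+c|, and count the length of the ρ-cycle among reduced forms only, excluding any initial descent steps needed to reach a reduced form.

D = 48, ⌊√D⌋ = 6
descent: ρ → (4,0,-3)
descent: ρ → (-3,6,1)  [lands on river]
river: ρ → (1,6,-3)
ρ-cycle length = 2 (tail of 2 descent steps not counted)

2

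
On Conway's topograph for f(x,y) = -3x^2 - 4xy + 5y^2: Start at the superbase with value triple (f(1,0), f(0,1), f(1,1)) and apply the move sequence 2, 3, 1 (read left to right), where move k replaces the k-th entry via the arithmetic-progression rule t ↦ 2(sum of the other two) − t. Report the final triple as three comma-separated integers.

start (-3,5,-2) = (f(1,0),f(0,1),f(1,1))
replace slot 2: 2·((-3)+(-2)) − 5 = -15 → (-3,-15,-2)
replace slot 3: 2·((-3)+(-15)) − (-2) = -34 → (-3,-15,-34)
replace slot 1: 2·((-15)+(-34)) − (-3) = -95 → (-95,-15,-34)

-95,-15,-34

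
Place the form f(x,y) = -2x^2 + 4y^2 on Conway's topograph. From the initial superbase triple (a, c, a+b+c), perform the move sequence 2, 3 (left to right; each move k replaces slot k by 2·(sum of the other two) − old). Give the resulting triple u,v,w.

start (-2,4,2) = (f(1,0),f(0,1),f(1,1))
replace slot 2: 2·((-2)+2) − 4 = -4 → (-2,-4,2)
replace slot 3: 2·((-2)+(-4)) − 2 = -14 → (-2,-4,-14)

-2,-4,-14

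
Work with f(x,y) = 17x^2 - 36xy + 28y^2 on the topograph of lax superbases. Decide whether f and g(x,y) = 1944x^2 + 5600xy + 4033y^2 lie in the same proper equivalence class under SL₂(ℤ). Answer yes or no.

D₁ = -608, D₂ = -608
f: translate: b→-2 (≡-36 mod 34), so (17,-36,28)→(17,-2,9)
f: flip: (17,-2,9)→(9,2,17)
f: reduced (well bottom): (9,2,17) with a≤c, −a<b≤a
g: translate: b→1712 (≡5600 mod 3888), so (1944,5600,4033)→(1944,1712,377)
g: flip: (1944,1712,377)→(377,-1712,1944)
g: translate: b→-204 (≡-1712 mod 754), so (377,-1712,1944)→(377,-204,28)
g: flip: (377,-204,28)→(28,204,377)
g: translate: b→-20 (≡204 mod 56), so (28,204,377)→(28,-20,9)
g: flip: (28,-20,9)→(9,20,28)
g: translate: b→2 (≡20 mod 18), so (9,20,28)→(9,2,17)
g: reduced (well bottom): (9,2,17) with a≤c, −a<b≤a
reduced forms (9, 2, 17) vs (9, 2, 17) ⇒ equivalent

yes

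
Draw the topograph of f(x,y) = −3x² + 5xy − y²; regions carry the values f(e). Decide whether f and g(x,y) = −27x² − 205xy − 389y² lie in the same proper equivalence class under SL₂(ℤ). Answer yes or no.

D₁ = 13, D₂ = 13
river cycle of f (length 2): (-1, 3, 1), (1, 3, -1)
river cycle of g (length 2): (-1, 3, 1), (1, 3, -1)
cycles coincide ⇒ equivalent

yes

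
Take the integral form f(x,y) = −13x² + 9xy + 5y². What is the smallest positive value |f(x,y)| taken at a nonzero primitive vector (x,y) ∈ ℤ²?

river: ρ → (5,11,-11)
river: ρ → (-11,11,5)
river: ρ → (5,9,-13)
river: ρ → (-13,17,1)
river: ρ → (1,17,-13)
river: ρ → (-13,9,5)
closes: descent 0, river 6
min |a| on river = 1

1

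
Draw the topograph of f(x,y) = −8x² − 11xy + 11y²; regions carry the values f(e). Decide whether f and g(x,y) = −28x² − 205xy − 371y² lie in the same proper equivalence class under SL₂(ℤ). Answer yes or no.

D₁ = 473, D₂ = 473
river cycle of f (length 4): (11, 11, -8), (-8, 21, 1), (1, 21, -8), (-8, 11, 11)
river cycle of g (length 4): (1, 21, -8), (-8, 11, 11), (11, 11, -8), (-8, 21, 1)
cycles coincide ⇒ equivalent

yes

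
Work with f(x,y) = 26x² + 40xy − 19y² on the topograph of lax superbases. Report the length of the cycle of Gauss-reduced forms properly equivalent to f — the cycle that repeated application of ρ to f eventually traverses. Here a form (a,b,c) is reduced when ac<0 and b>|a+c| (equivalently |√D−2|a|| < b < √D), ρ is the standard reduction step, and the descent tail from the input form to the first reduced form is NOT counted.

D = 3576, ⌊√D⌋ = 59
river: ρ → (-19,36,30)
river: ρ → (30,24,-25)
river: ρ → (-25,26,29)
river: ρ → (29,32,-22)
river: ρ → (-22,56,5)
river: ρ → (5,54,-33)
river: ρ → (-33,12,26)
river: ρ → (26,40,-19)
ρ-cycle length = 8 (tail of 0 descent steps not counted)

8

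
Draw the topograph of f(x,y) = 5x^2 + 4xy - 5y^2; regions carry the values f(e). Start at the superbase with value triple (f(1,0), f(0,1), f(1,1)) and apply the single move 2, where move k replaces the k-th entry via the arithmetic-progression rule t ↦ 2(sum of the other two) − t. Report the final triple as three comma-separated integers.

start (5,-5,4) = (f(1,0),f(0,1),f(1,1))
replace slot 2: 2·(5+4) − (-5) = 23 → (5,23,4)

5,23,4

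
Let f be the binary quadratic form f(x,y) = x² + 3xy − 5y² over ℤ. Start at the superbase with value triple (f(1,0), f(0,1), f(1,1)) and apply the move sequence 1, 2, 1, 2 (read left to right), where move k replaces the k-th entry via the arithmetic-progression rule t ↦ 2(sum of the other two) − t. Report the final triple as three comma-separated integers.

start (1,-5,-1) = (f(1,0),f(0,1),f(1,1))
replace slot 1: 2·((-5)+(-1)) − 1 = -13 → (-13,-5,-1)
replace slot 2: 2·((-13)+(-1)) − (-5) = -23 → (-13,-23,-1)
replace slot 1: 2·((-23)+(-1)) − (-13) = -35 → (-35,-23,-1)
replace slot 2: 2·((-35)+(-1)) − (-23) = -49 → (-35,-49,-1)

-35,-49,-1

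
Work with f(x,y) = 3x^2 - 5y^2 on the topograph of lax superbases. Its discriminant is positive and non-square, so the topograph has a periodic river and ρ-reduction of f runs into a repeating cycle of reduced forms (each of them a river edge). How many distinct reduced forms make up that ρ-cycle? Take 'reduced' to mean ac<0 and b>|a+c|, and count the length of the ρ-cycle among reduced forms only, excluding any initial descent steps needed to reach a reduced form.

D = 60, ⌊√D⌋ = 7
descent: ρ → (-5,0,3)
descent: ρ → (3,6,-2)  [lands on river]
river: ρ → (-2,6,3)
ρ-cycle length = 2 (tail of 2 descent steps not counted)

2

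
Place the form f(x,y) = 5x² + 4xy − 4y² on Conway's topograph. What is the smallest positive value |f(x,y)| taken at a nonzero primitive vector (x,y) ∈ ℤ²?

river: ρ → (-4,4,5)
river: ρ → (5,6,-3)
river: ρ → (-3,6,5)
river: ρ → (5,4,-4)
closes: descent 0, river 4
min |a| on river = 3

3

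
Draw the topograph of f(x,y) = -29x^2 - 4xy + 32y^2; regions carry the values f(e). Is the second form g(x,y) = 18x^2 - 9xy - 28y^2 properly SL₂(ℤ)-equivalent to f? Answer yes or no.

D₁ = 3728, D₂ = 2097
discriminants differ ⇒ not SL₂(ℤ)-equivalent

no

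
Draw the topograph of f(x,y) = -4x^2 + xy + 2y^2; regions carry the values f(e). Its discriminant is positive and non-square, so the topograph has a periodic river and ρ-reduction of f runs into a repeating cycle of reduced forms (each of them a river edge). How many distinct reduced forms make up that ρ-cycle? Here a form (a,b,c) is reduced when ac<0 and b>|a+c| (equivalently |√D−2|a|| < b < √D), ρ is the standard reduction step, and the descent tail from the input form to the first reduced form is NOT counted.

D = 33, ⌊√D⌋ = 5
descent: ρ → (2,3,-3)  [lands on river]
river: ρ → (-3,3,2)
river: ρ → (2,5,-1)
river: ρ → (-1,5,2)
ρ-cycle length = 4 (tail of 1 descent step not counted)

4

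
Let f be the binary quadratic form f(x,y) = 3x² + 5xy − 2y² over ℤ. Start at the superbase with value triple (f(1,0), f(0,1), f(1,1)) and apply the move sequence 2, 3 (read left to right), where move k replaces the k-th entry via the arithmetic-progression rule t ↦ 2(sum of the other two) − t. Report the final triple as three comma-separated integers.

start (3,-2,6) = (f(1,0),f(0,1),f(1,1))
replace slot 2: 2·(3+6) − (-2) = 20 → (3,20,6)
replace slot 3: 2·(3+20) − 6 = 40 → (3,20,40)

3,20,40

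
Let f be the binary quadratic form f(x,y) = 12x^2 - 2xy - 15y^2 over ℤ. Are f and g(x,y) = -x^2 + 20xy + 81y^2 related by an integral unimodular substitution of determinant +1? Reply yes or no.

D₁ = 724, D₂ = 724
river cycle of f (length 42): (12, 22, -5), (-5, 18, 20), (20, 22, -3), (-3, 26, 4), (4, 22, -15), (-15, 8, 11), (11, 14, -12), (-12, 10, 13), (13, 16, -9), (-9, 20, 9), … (32 more)
river cycle of g (length 42): (-1, 26, 12), (12, 22, -5), (-5, 18, 20), (20, 22, -3), (-3, 26, 4), (4, 22, -15), (-15, 8, 11), (11, 14, -12), (-12, 10, 13), (13, 16, -9), … (32 more)
cycles coincide ⇒ equivalent

yes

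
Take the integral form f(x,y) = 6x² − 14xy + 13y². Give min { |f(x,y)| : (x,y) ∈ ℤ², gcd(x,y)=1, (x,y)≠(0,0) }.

translate: b→-2 (≡-14 mod 12), so (6,-14,13)→(6,-2,5)
flip: (6,-2,5)→(5,2,6)
reduced (well bottom): (5,2,6) with a≤c, −a<b≤a
well minimum = a = 5

5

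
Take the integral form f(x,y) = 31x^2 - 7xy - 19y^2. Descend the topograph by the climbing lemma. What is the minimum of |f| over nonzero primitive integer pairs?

descent: ρ → (-19,45,5)  [lands on river]
river: ρ → (5,45,-19)
river: ρ → (-19,31,19)
river: ρ → (19,45,-5)
river: ρ → (-5,45,19)
river: ρ → (19,31,-19)
closes: descent 1, river 6
min |a| on river = 5

5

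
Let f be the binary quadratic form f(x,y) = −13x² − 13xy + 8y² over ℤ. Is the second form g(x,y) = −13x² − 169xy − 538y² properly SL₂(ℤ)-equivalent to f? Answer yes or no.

D₁ = 585, D₂ = 585
river cycle of f (length 10): (8, 13, -13), (-13, 13, 8), (8, 19, -7), (-7, 23, 2), (2, 21, -18), (-18, 15, 5), (5, 15, -18), (-18, 21, 2), (2, 23, -7), (-7, 19, 8)
river cycle of g (length 10): (-13, 13, 8), (8, 19, -7), (-7, 23, 2), (2, 21, -18), (-18, 15, 5), (5, 15, -18), (-18, 21, 2), (2, 23, -7), (-7, 19, 8), (8, 13, -13)
cycles coincide ⇒ equivalent

yes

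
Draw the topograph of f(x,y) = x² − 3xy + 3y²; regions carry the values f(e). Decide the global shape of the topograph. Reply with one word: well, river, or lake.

D = b²−4ac = (-3)² − 4·1·3 = -3
D < 0 ⇒ definite ⇒ every region one sign ⇒ single well

well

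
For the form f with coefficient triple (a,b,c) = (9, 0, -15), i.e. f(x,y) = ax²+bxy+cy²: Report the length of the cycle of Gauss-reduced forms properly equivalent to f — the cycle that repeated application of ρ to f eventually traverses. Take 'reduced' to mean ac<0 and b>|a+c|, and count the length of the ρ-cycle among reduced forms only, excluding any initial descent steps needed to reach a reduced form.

D = 540, ⌊√D⌋ = 23
descent: ρ → (-15,0,9)
descent: ρ → (9,18,-6)  [lands on river]
river: ρ → (-6,18,9)
ρ-cycle length = 2 (tail of 2 descent steps not counted)

2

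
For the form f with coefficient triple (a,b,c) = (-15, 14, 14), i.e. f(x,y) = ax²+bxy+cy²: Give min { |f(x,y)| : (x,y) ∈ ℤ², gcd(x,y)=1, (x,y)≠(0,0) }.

river: ρ → (14,14,-15)
river: ρ → (-15,16,13)
river: ρ → (13,10,-18)
river: ρ → (-18,26,5)
river: ρ → (5,24,-23)
river: ρ → (-23,22,6)
river: ρ → (6,26,-15)
river: ρ → (-15,4,17)
river: ρ → (17,30,-2)
river: ρ → (-2,30,17)
river: ρ → (17,4,-15)
river: ρ → (-15,26,6)
river: ρ → (6,22,-23)
river: ρ → (-23,24,5)
river: ρ → (5,26,-18)
river: ρ → (-18,10,13)
river: ρ → (13,16,-15)
river: ρ → (-15,14,14)
closes: descent 0, river 18
min |a| on river = 2

2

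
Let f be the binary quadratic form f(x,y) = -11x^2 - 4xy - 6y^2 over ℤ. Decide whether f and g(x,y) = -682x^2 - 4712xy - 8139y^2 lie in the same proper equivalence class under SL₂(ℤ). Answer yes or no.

D₁ = -248, D₂ = -248
f is negative-definite; reduce −f:
−f: flip: (11,4,6)→(6,-4,11)
−f: reduced (well bottom): (6,-4,11) with a≤c, −a<b≤a
flip sign back: reduced form of f is (-6,4,-11)
g is negative-definite; reduce −g:
−g: translate: b→620 (≡4712 mod 1364), so (682,4712,8139)→(682,620,141)
−g: flip: (682,620,141)→(141,-620,682)
−g: translate: b→-56 (≡-620 mod 282), so (141,-620,682)→(141,-56,6)
−g: flip: (141,-56,6)→(6,56,141)
−g: translate: b→-4 (≡56 mod 12), so (6,56,141)→(6,-4,11)
−g: reduced (well bottom): (6,-4,11) with a≤c, −a<b≤a
flip sign back: reduced form of g is (-6,4,-11)
reduced forms (-6, 4, -11) vs (-6, 4, -11) ⇒ equivalent

yes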